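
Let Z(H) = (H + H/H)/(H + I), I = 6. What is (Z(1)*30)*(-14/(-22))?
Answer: 60/11 ≈ 5.4545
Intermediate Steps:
Z(H) = (1 + H)/(6 + H) (Z(H) = (H + H/H)/(H + 6) = (H + 1)/(6 + H) = (1 + H)/(6 + H))
(Z(1)*30)*(-14/(-22)) = (((1 + 1)/(6 + 1))*30)*(-14/(-22)) = ((2/7)*30)*(-14*(-1/22)) = (((⅐)*2)*30)*(7/11) = ((2/7)*30)*(7/11) = (60/7)*(7/11) = 60/11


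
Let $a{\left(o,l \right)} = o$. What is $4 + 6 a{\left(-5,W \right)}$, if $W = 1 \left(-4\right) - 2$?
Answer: $-26$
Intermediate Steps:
$W = -6$ ($W = -4 - 2 = -6$)
$4 + 6 a{\left(-5,W \right)} = 4 + 6 \left(-5\right) = 4 - 30 = -26$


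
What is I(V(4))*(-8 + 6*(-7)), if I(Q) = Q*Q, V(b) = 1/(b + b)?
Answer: -25/32 ≈ -0.78125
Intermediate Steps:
V(b) = 1/(2*b)
I(Q) = Q²
I(V(4))*(-8 + 6*(-7)) = ((½)/4)²*(-8 + 6*(-7)) = ((½)*(¼))²*(-8 - 42) = (⅛)²*(-50) = (1/64)*(-50) = -25/32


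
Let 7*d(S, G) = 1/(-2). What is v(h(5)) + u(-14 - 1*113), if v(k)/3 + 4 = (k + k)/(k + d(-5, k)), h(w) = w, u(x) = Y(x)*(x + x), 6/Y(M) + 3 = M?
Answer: 8686/1495 ≈ 5.8100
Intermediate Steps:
d(S, G) = -1/14 (d(S, G) = (1/7)/(-2) = (1/7)*(-1/2) = -1/14)
Y(M) = 6/(-3 + M)
u(x) = 12*x/(-3 + x) (u(x) = (6/(-3 + x))*(x + x) = (6/(-3 + x))*(2*x) = 12*x/(-3 + x))
v(k) = -12 + 6*k/(-1/14 + k) (v(k) = -12 + 3*((k + k)/(k - 1/14)) = -12 + 3*((2*k)/(-1/14 + k)) = -12 + 3*(2*k/(-1/14 + k)) = -12 + 6*k/(-1/14 + k))
v(h(5)) + u(-14 - 1*113) = 12*(1 - 7*5)/(-1 + 14*5) + 12*(-14 - 1*113)/(-3 + (-14 - 1*113)) = 12*(1 - 35)/(-1 + 70) + 12*(-14 - 113)/(-3 + (-14 - 113)) = 12*(-34)/69 + 12*(-127)/(-3 - 127) = 12*(1/69)*(-34) + 12*(-127)/(-130) = -136/23 + 12*(-127)*(-1/130) = -136/23 + 762/65 = 8686/1495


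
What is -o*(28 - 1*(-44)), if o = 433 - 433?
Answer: 0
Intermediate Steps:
o = 0
-o*(28 - 1*(-44)) = -0*(28 - 1*(-44)) = -0*(28 + 44) = -0*72 = -1*0 = 0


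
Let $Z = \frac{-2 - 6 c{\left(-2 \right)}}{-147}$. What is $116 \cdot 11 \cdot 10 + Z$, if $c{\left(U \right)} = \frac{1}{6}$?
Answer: $\frac{625241}{49} \approx 12760.0$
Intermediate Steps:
$c{\left(U \right)} = \frac{1}{6}$
$Z = \frac{1}{49}$ ($Z = \frac{-2 - 1}{-147} = \left(-2 - 1\right) \left(- \frac{1}{147}\right) = \left(-3\right) \left(- \frac{1}{147}\right) = \frac{1}{49} \approx 0.020408$)
$116 \cdot 11 \cdot 10 + Z = 116 \cdot 11 \cdot 10 + \frac{1}{49} = 116 \cdot 110 + \frac{1}{49} = 12760 + \frac{1}{49} = \frac{625241}{49}$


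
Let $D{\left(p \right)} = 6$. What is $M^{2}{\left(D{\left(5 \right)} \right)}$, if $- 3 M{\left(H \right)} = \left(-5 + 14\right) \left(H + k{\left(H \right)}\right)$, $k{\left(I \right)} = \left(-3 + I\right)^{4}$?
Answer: $68121$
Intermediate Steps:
$M{\left(H \right)} = - 3 H - 3 \left(-3 + H\right)^{4}$ ($M{\left(H \right)} = - \frac{\left(-5 + 14\right) \left(H + \left(-3 + H\right)^{4}\right)}{3} = - \frac{9 \left(H + \left(-3 + H\right)^{4}\right)}{3} = - \frac{9 H + 9 \left(-3 + H\right)^{4}}{3} = - 3 H - 3 \left(-3 + H\right)^{4}$)
$M^{2}{\left(D{\left(5 \right)} \right)} = \left(\left(-3\right) 6 - 3 \left(-3 + 6\right)^{4}\right)^{2} = \left(-18 - 3 \cdot 3^{4}\right)^{2} = \left(-18 - 243\right)^{2} = \left(-261\right)^{2} = 68121$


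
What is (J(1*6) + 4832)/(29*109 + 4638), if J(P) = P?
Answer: 4838/7799 ≈ 0.62034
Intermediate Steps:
(J(1*6) + 4832)/(29*109 + 4638) = (1*6 + 4832)/(29*109 + 4638) = (6 + 4832)/(3161 + 4638) = 4838/7799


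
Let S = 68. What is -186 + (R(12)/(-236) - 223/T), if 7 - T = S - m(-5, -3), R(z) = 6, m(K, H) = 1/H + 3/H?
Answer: -4025895/22066 ≈ -182.45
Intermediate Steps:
m(K, H) = 4/H (m(K, H) = 1/H + 3/H = 4/H)
T = -187/3 (T = 7 - (68 - 4/(-3)) = 7 - (68 - 4*(-1)/3) = 7 - (68 - 1*(-4/3)) = 7 - (68 + 4/3) = 7 - 1*208/3 = 7 - 208/3 = -187/3 ≈ -62.333)
-186 + (R(12)/(-236) - 223/T) = -186 + (6/(-236) - 223/(-187/3)) = -186 + (6*(-1/236) - 223*(-3/187)) = -186 + (-3/118 + 669/187) = -186 + 78381/22066 = -4025895/22066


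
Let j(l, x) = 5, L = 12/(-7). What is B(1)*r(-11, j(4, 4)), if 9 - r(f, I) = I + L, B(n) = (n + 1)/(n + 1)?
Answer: 40/7 ≈ 5.7143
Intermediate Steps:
L = -12/7 (L = 12*(-⅐) = -12/7 ≈ -1.7143)
B(n) = 1 (B(n) = (1 + n)/(1 + n) = 1)
r(f, I) = 75/7 - I (r(f, I) = 9 - (I - 12/7) = 9 - (-12/7 + I) = 9 + (12/7 - I) = 75/7 - I)
B(1)*r(-11, j(4, 4)) = 1*(75/7 - 1*5) = 1*(75/7 - 5) = 1*(40/7) = 40/7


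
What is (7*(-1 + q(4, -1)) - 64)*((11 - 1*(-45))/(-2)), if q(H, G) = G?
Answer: 2184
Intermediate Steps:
(7*(-1 + q(4, -1)) - 64)*((11 - 1*(-45))/(-2)) = (7*(-1 - 1) - 64)*((11 - 1*(-45))/(-2)) = (7*(-2) - 64)*(-(11 + 45)/2) = (-14 - 64)*(-½*56) = -78*(-28) = 2184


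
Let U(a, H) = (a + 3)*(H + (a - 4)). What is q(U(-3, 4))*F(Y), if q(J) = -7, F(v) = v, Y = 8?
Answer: -56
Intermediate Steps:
U(a, H) = (3 + a)*(-4 + H + a) (U(a, H) = (3 + a)*(H + (-4 + a)) = (3 + a)*(-4 + H + a))
q(U(-3, 4))*F(Y) = -7*8 = -56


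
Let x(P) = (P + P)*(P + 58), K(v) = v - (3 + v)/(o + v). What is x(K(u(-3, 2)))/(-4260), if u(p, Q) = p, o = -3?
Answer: 11/142 ≈ 0.077465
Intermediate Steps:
K(v) = v - (3 + v)/(-3 + v)
x(P) = 2*P*(58 + P) (x(P) = (2*P)*(58 + P) = 2*P*(58 + P))
x(K(u(-3, 2)))/(-4260) = (2*((-3 + (-3)² - 4*(-3))/(-3 - 3))*(58 + (-3 + (-3)² - 4*(-3))/(-3 - 3)))/(-4260) = (2*((-3 + 9 + 12)/(-6))*(58 + (-3 + 9 + 12)/(-6)))*(-1/4260) = (2*(-⅙*18)*(58 - ⅙*18))*(-1/4260) = (2*(-3)*(58 - 3))*(-1/4260) = (2*(-3)*55)*(-1/4260) = -330*(-1/4260) = 11/142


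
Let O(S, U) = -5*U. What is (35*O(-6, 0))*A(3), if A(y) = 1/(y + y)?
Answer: 0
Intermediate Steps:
A(y) = 1/(2*y)
(35*O(-6, 0))*A(3) = (35*(-5*0))*((½)/3) = (35*0)*((½)*(⅓)) = 0*(⅙) = 0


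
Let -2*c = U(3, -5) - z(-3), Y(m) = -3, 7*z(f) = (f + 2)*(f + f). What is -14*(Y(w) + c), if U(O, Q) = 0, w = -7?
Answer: 36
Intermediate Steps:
z(f) = 2*f*(2 + f)/7 (z(f) = ((f + 2)*(f + f))/7 = ((2 + f)*(2*f))/7 = (2*f*(2 + f))/7 = 2*f*(2 + f)/7)
c = 3/7 (c = -(0 - 2*(-3)*(2 - 3)/7)/2 = -(0 - 2*(-3)*(-1)/7)/2 = -(0 - 1*6/7)/2 = -(0 - 6/7)/2 = -1/2*(-6/7) = 3/7 ≈ 0.42857)
-14*(Y(w) + c) = -14*(-3 + 3/7) = -14*(-18/7) = 36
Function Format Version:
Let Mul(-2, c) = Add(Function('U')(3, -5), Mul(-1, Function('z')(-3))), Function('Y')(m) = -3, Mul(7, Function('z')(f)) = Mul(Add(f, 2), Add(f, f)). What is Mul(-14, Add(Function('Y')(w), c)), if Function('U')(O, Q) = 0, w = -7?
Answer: 36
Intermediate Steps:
Function('z')(f) = Mul(Rational(2, 7), f, Add(2, f)) (Function('z')(f) = Mul(Rational(1, 7), Mul(Add(f, 2), Add(f, f))) = Mul(Rational(1, 7), Mul(Add(2, f), Mul(2, f))) = Mul(Rational(1, 7), Mul(2, f, Add(2, f))) = Mul(Rational(2, 7), f, Add(2, f)))
c = Rational(3, 7) (c = Mul(Rational(-1, 2), Add(0, Mul(-1, Mul(Rational(2, 7), -3, Add(2, -3))))) = Mul(Rational(-1, 2), Add(0, Mul(-1, Mul(Rational(2, 7), -3, -1)))) = Mul(Rational(-1, 2), Add(0, Mul(-1, Rational(6, 7)))) = Mul(Rational(-1, 2), Add(0, Rational(-6, 7))) = Mul(Rational(-1, 2), Rational(-6, 7)) = Rational(3, 7) ≈ 0.42857)
Mul(-14, Add(Function('Y')(w), c)) = Mul(-14, Add(-3, Rational(3, 7))) = Mul(-14, Rational(-18, 7)) = 36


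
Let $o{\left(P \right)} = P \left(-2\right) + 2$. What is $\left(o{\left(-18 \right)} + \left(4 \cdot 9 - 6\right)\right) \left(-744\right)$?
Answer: $-50592$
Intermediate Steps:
$o{\left(P \right)} = 2 - 2 P$ ($o{\left(P \right)} = - 2 P + 2 = 2 - 2 P$)
$\left(o{\left(-18 \right)} + \left(4 \cdot 9 - 6\right)\right) \left(-744\right) = \left(\left(2 - -36\right) + \left(4 \cdot 9 - 6\right)\right) \left(-744\right) = \left(\left(2 + 36\right) + \left(36 - 6\right)\right) \left(-744\right) = \left(38 + 30\right) \left(-744\right) = 68 \left(-744\right) = -50592$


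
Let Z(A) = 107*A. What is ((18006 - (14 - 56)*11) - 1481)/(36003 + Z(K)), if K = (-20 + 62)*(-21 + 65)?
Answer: 16987/233739 ≈ 0.072675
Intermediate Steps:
K = 1848 (K = 42*44 = 1848)
((18006 - (14 - 56)*11) - 1481)/(36003 + Z(K)) = ((18006 - (14 - 56)*11) - 1481)/(36003 + 107*1848) = ((18006 - (-42)*11) - 1481)/(36003 + 197736) = ((18006 - 1*(-462)) - 1481)/233739 = ((18006 + 462) - 1481)*(1/233739) = (18468 - 1481)*(1/233739) = 16987*(1/233739) = 16987/233739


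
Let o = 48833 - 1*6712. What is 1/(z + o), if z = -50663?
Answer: -1/8542 ≈ -0.00011707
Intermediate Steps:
o = 42121 (o = 48833 - 6712 = 42121)
1/(z + o) = 1/(-50663 + 42121) = 1/(-8542) = -1/8542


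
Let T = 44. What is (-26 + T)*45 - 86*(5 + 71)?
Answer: -5726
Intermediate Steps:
(-26 + T)*45 - 86*(5 + 71) = (-26 + 44)*45 - 86*(5 + 71) = 18*45 - 86*76 = 810 - 1*6536 = 810 - 6536 = -5726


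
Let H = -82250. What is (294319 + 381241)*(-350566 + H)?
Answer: -292393176960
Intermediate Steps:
(294319 + 381241)*(-350566 + H) = (294319 + 381241)*(-350566 - 82250) = 675560*(-432816) = -292393176960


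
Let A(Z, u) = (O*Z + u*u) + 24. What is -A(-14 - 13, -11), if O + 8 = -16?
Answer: -793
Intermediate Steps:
O = -24 (O = -8 - 16 = -24)
A(Z, u) = 24 + u² - 24*Z (A(Z, u) = (-24*Z + u*u) + 24 = (-24*Z + u²) + 24 = (u² - 24*Z) + 24 = 24 + u² - 24*Z)
-A(-14 - 13, -11) = -(24 + (-11)² - 24*(-14 - 13)) = -(24 + 121 - 24*(-27)) = -(24 + 121 + 648) = -1*793 = -793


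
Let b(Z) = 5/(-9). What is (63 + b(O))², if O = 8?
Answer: 315844/81 ≈ 3899.3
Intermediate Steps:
b(Z) = -5/9 (b(Z) = 5*(-⅑) = -5/9)
(63 + b(O))² = (63 - 5/9)² = (562/9)² = 315844/81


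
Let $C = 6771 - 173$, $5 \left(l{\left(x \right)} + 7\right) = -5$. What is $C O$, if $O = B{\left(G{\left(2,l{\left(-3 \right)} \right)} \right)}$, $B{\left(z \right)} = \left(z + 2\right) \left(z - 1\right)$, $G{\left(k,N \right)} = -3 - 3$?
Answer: $184744$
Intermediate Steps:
$l{\left(x \right)} = -8$ ($l{\left(x \right)} = -7 + \frac{1}{5} \left(-5\right) = -7 - 1 = -8$)
$G{\left(k,N \right)} = -6$ ($G{\left(k,N \right)} = -3 - 3 = -6$)
$B{\left(z \right)} = \left(-1 + z\right) \left(2 + z\right)$ ($B{\left(z \right)} = \left(2 + z\right) \left(z + \left(-1 + 0\right)\right) = \left(2 + z\right) \left(z - 1\right) = \left(2 + z\right) \left(-1 + z\right) = \left(-1 + z\right) \left(2 + z\right)$)
$O = 28$ ($O = -2 - 6 + \left(-6\right)^{2} = -2 - 6 + 36 = 28$)
$C = 6598$
$C O = 6598 \cdot 28 = 184744$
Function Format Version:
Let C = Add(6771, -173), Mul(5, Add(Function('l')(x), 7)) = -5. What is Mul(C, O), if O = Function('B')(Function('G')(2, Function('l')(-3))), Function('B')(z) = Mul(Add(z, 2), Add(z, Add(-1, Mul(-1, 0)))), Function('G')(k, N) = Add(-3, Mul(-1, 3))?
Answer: 184744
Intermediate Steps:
Function('l')(x) = -8 (Function('l')(x) = Add(-7, Mul(Rational(1, 5), -5)) = Add(-7, -1) = -8)
Function('G')(k, N) = -6 (Function('G')(k, N) = Add(-3, -3) = -6)
Function('B')(z) = Mul(Add(-1, z), Add(2, z)) (Function('B')(z) = Mul(Add(2, z), Add(z, Add(-1, 0))) = Mul(Add(2, z), Add(z, -1)) = Mul(Add(2, z), Add(-1, z)) = Mul(Add(-1, z), Add(2, z)))
O = 28 (O = Add(-2, -6, Pow(-6, 2)) = Add(-2, -6, 36) = 28)
C = 6598
Mul(C, O) = Mul(6598, 28) = 184744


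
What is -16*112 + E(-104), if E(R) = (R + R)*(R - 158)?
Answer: 52704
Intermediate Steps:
E(R) = 2*R*(-158 + R) (E(R) = (2*R)*(-158 + R) = 2*R*(-158 + R))
-16*112 + E(-104) = -16*112 + 2*(-104)*(-158 - 104) = -1792 + 2*(-104)*(-262) = -1792 + 54496 = 52704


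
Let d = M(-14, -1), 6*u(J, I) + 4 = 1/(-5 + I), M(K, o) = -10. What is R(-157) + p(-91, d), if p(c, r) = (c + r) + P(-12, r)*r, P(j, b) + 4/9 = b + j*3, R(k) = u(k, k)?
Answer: 352619/972 ≈ 362.78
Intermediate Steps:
u(J, I) = -2/3 + 1/(6*(-5 + I))
R(k) = (21 - 4*k)/(6*(-5 + k))
d = -10
P(j, b) = -4/9 + b + 3*j (P(j, b) = -4/9 + (b + j*3) = -4/9 + (b + 3*j) = -4/9 + b + 3*j)
p(c, r) = c + r + r*(-328/9 + r) (p(c, r) = (c + r) + (-4/9 + r + 3*(-12))*r = (c + r) + (-4/9 + r - 36)*r = (c + r) + (-328/9 + r)*r = (c + r) + r*(-328/9 + r) = c + r + r*(-328/9 + r))
R(-157) + p(-91, d) = (21 - 4*(-157))/(6*(-5 - 157)) + (-91 + (-10)**2 - 319/9*(-10)) = (1/6)*(21 + 628)/(-162) + (-91 + 100 + 3190/9) = (1/6)*(-1/162)*649 + 3271/9 = -649/972 + 3271/9 = 352619/972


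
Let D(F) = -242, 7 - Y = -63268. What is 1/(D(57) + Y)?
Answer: 1/63033 ≈ 1.5865e-5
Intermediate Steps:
Y = 63275 (Y = 7 - 1*(-63268) = 7 + 63268 = 63275)
1/(D(57) + Y) = 1/(-242 + 63275) = 1/63033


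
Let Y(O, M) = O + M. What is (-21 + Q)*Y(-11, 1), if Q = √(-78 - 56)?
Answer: 210 - 10*I*√134 ≈ 210.0 - 115.76*I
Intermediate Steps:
Q = I*√134 (Q = √(-134) = I*√134 ≈ 11.576*I)
Y(O, M) = M + O
(-21 + Q)*Y(-11, 1) = (-21 + I*√134)*(1 - 11) = (-21 + I*√134)*(-10) = 210 - 10*I*√134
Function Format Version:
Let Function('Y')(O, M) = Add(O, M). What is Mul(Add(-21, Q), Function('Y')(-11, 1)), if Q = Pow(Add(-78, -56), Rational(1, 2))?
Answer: Add(210, Mul(-10, I, Pow(134, Rational(1, 2)))) ≈ Add(210.00, Mul(-115.76, I))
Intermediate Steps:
Q = Mul(I, Pow(134, Rational(1, 2))) (Q = Pow(-134, Rational(1, 2)) = Mul(I, Pow(134, Rational(1, 2))) ≈ Mul(11.576, I))
Function('Y')(O, M) = Add(M, O)
Mul(Add(-21, Q), Function('Y')(-11, 1)) = Mul(Add(-21, Mul(I, Pow(134, Rational(1, 2)))), Add(1, -11)) = Mul(Add(-21, Mul(I, Pow(134, Rational(1, 2)))), -10) = Add(210, Mul(-10, I, Pow(134, Rational(1, 2))))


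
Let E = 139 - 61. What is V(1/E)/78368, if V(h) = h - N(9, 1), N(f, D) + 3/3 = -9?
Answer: 781/6112704 ≈ 0.00012777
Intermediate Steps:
E = 78
N(f, D) = -10 (N(f, D) = -1 - 9 = -10)
V(h) = 10 + h (V(h) = h - 1*(-10) = h + 10 = 10 + h)
V(1/E)/78368 = (10 + 1/78)/78368 = (10 + 1/78)*(1/78368) = (781/78)*(1/78368) = 781/6112704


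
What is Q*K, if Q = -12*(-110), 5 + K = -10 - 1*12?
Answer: -35640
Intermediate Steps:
K = -27 (K = -5 + (-10 - 1*12) = -5 + (-10 - 12) = -5 - 22 = -27)
Q = 1320
Q*K = 1320*(-27) = -35640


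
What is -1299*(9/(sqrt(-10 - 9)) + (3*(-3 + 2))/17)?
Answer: 3897/17 + 11691*I*sqrt(19)/19 ≈ 229.24 + 2682.1*I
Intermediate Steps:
-1299*(9/(sqrt(-10 - 9)) + (3*(-3 + 2))/17) = -1299*(9/(sqrt(-19)) + (3*(-1))*(1/17)) = -1299*(9/((I*sqrt(19))) - 3*1/17) = -1299*(9*(-I*sqrt(19)/19) - 3/17) = -1299*(-9*I*sqrt(19)/19 - 3/17) = -1299*(-3/17 - 9*I*sqrt(19)/19) = 3897/17 + 11691*I*sqrt(19)/19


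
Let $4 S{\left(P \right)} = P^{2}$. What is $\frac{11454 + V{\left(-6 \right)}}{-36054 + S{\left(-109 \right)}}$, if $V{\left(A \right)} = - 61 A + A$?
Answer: $- \frac{47256}{132335} \approx -0.35709$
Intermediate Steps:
$S{\left(P \right)} = \frac{P^{2}}{4}$
$V{\left(A \right)} = - 60 A$
$\frac{11454 + V{\left(-6 \right)}}{-36054 + S{\left(-109 \right)}} = \frac{11454 - -360}{-36054 + \frac{\left(-109\right)^{2}}{4}} = \frac{11454 + 360}{-36054 + \frac{1}{4} \cdot 11881} = \frac{11814}{-36054 + \frac{11881}{4}} = \frac{11814}{- \frac{132335}{4}} = 11814 \left(- \frac{4}{132335}\right) = - \frac{47256}{132335}$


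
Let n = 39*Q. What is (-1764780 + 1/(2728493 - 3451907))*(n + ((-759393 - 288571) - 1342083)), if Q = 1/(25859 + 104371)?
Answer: 132456632549281362382697/31403401740 ≈ 4.2179e+12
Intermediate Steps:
Q = 1/130230 ≈ 7.6787e-6
n = 13/43410 (n = 39*(1/130230) = 13/43410 ≈ 0.00029947)
(-1764780 + 1/(2728493 - 3451907))*(n + ((-759393 - 288571) - 1342083)) = (-1764780 + 1/(2728493 - 3451907))*(13/43410 + ((-759393 - 288571) - 1342083)) = (-1764780 + 1/(-723414))*(13/43410 + (-1047964 - 1342083)) = (-1764780 - 1/723414)*(13/43410 - 2390047) = -1276666558921/723414*(-103751940257/43410) = 132456632549281362382697/31403401740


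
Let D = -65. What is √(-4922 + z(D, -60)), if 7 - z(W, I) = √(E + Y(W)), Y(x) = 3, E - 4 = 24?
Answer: √(-4915 - √31) ≈ 70.147*I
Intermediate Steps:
E = 28 (E = 4 + 24 = 28)
z(W, I) = 7 - √31 (z(W, I) = 7 - √(28 + 3) = 7 - √31)
√(-4922 + z(D, -60)) = √(-4922 + (7 - √31)) = √(-4915 - √31)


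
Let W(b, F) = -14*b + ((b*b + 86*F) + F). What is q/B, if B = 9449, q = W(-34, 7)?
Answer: 2241/9449 ≈ 0.23717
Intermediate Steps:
W(b, F) = b² - 14*b + 87*F (W(b, F) = -14*b + ((b² + 86*F) + F) = -14*b + (b² + 87*F) = b² - 14*b + 87*F)
q = 2241 (q = (-34)² - 14*(-34) + 87*7 = 1156 + 476 + 609 = 2241)
q/B = 2241/9449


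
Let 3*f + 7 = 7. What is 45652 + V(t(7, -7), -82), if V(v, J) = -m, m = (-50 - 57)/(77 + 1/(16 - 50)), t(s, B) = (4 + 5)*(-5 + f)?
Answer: 119474922/2617 ≈ 45653.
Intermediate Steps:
f = 0 (f = -7/3 + (⅓)*7 = -7/3 + 7/3 = 0)
t(s, B) = -45 (t(s, B) = (4 + 5)*(-5 + 0) = 9*(-5) = -45)
m = -3638/2617 (m = -107/(77 + 1/(-34)) = -107/(77 - 1/34) = -107/2617/34 = -107*34/2617 = -3638/2617 ≈ -1.3901)
V(v, J) = 3638/2617 (V(v, J) = -1*(-3638/2617) = 3638/2617)
45652 + V(t(7, -7), -82) = 45652 + 3638/2617 = 119474922/2617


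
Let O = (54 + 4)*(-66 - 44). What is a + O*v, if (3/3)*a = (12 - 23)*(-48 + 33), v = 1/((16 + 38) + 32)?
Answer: 3905/43 ≈ 90.814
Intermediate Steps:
O = -6380 (O = 58*(-110) = -6380)
v = 1/86 (v = 1/(54 + 32) = 1/86 ≈ 0.011628)
a = 165 (a = (12 - 23)*(-48 + 33) = -11*(-15) = 165)
a + O*v = 165 - 6380*1/86 = 165 - 3190/43 = 3905/43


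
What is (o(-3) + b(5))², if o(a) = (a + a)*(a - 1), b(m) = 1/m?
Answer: 14641/25 ≈ 585.64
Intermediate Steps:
o(a) = 2*a*(-1 + a) (o(a) = (2*a)*(-1 + a) = 2*a*(-1 + a))
(o(-3) + b(5))² = (2*(-3)*(-1 - 3) + 1/5)² = (2*(-3)*(-4) + ⅕)² = (24 + ⅕)² = (121/5)² = 14641/25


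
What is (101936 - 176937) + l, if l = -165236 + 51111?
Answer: -189126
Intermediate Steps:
l = -114125
(101936 - 176937) + l = (101936 - 176937) - 114125 = -75001 - 114125 = -189126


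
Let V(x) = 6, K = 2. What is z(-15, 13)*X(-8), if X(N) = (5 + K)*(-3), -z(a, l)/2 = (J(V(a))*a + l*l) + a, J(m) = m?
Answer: 2688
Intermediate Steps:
z(a, l) = -14*a - 2*l² (z(a, l) = -2*((6*a + l*l) + a) = -2*((6*a + l²) + a) = -2*((l² + 6*a) + a) = -2*(l² + 7*a) = -14*a - 2*l²)
X(N) = -21 (X(N) = (5 + 2)*(-3) = 7*(-3) = -21)
z(-15, 13)*X(-8) = (-14*(-15) - 2*13²)*(-21) = (210 - 2*169)*(-21) = (210 - 338)*(-21) = -128*(-21) = 2688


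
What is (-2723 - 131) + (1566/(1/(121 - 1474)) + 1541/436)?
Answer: -925038731/436 ≈ -2.1216e+6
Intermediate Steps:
(-2723 - 131) + (1566/(1/(121 - 1474)) + 1541/436) = -2854 + (1566/(1/(-1353)) + 1541*(1/436)) = -2854 + (1566/(-1/1353) + 1541/436) = -2854 + (1566*(-1353) + 1541/436) = -2854 + (-2118798 + 1541/436) = -2854 - 923794387/436 = -925038731/436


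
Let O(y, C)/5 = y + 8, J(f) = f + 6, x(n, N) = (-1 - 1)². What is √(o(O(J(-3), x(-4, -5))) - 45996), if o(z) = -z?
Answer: I*√46051 ≈ 214.59*I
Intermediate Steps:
x(n, N) = 4 (x(n, N) = (-2)² = 4)
J(f) = 6 + f
O(y, C) = 40 + 5*y (O(y, C) = 5*(y + 8) = 5*(8 + y) = 40 + 5*y)
√(o(O(J(-3), x(-4, -5))) - 45996) = √(-(40 + 5*(6 - 3)) - 45996) = √(-(40 + 5*3) - 45996) = √(-(40 + 15) - 45996) = √(-1*55 - 45996) = √(-55 - 45996) = √(-46051) = I*√46051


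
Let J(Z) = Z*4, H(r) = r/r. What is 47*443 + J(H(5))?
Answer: 20825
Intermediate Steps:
H(r) = 1
J(Z) = 4*Z
47*443 + J(H(5)) = 47*443 + 4*1 = 20821 + 4 = 20825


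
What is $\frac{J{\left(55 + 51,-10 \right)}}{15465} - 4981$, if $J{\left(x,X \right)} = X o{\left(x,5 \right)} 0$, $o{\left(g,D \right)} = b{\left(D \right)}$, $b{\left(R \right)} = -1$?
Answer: $-4981$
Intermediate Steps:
$o{\left(g,D \right)} = -1$
$J{\left(x,X \right)} = 0$ ($J{\left(x,X \right)} = X \left(-1\right) 0 = - X 0 = 0$)
$\frac{J{\left(55 + 51,-10 \right)}}{15465} - 4981 = \frac{0}{15465} - 4981 = 0 \cdot \frac{1}{15465} - 4981 = 0 - 4981 = -4981$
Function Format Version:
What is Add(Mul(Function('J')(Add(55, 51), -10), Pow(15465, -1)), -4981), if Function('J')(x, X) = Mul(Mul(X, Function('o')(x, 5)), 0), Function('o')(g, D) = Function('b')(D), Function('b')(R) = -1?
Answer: -4981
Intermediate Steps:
Function('o')(g, D) = -1
Function('J')(x, X) = 0 (Function('J')(x, X) = Mul(Mul(X, -1), 0) = Mul(Mul(-1, X), 0) = 0)
Add(Mul(Function('J')(Add(55, 51), -10), Pow(15465, -1)), -4981) = Add(Mul(0, Pow(15465, -1)), -4981) = Add(Mul(0, Rational(1, 15465)), -4981) = Add(0, -4981) = -4981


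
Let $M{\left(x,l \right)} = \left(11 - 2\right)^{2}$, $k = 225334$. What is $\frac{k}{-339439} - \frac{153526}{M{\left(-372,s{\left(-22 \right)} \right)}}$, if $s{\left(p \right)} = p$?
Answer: $- \frac{52130963968}{27494559} \approx -1896.0$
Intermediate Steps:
$M{\left(x,l \right)} = 81$ ($M{\left(x,l \right)} = 9^{2} = 81$)
$\frac{k}{-339439} - \frac{153526}{M{\left(-372,s{\left(-22 \right)} \right)}} = \frac{225334}{-339439} - \frac{153526}{81} = 225334 \left(- \frac{1}{339439}\right) - \frac{153526}{81} = - \frac{225334}{339439} - \frac{153526}{81} = - \frac{52130963968}{27494559}$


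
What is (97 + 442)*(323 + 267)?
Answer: 318010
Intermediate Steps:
(97 + 442)*(323 + 267) = 539*590 = 318010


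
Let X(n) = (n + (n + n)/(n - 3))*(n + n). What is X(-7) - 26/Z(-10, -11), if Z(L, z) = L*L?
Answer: 3907/50 ≈ 78.140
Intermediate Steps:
Z(L, z) = L**2
X(n) = 2*n*(n + 2*n/(-3 + n)) (X(n) = (n + (2*n)/(-3 + n))*(2*n) = (n + 2*n/(-3 + n))*(2*n) = 2*n*(n + 2*n/(-3 + n)))
X(-7) - 26/Z(-10, -11) = 2*(-7)**2*(-1 - 7)/(-3 - 7) - 26/(-10)**2 = 2*49*(-8)/(-10) - 26/100 = 2*49*(-1/10)*(-8) + (1/100)*(-26) = 392/5 - 13/50 = 3907/50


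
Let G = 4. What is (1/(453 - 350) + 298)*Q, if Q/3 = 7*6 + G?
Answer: 4235910/103 ≈ 41125.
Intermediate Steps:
Q = 138 (Q = 3*(7*6 + 4) = 3*(42 + 4) = 3*46 = 138)
(1/(453 - 350) + 298)*Q = (1/(453 - 350) + 298)*138 = (1/103 + 298)*138 = (30695/103)*138 = 4235910/103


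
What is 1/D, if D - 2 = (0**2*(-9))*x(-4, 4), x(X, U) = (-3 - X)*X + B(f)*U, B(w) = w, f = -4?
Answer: 1/2 ≈ 0.50000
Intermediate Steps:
x(X, U) = -4*U + X*(-3 - X) (x(X, U) = (-3 - X)*X - 4*U = X*(-3 - X) - 4*U = -4*U + X*(-3 - X))
D = 2 (D = 2 + (0**2*(-9))*(-1*(-4)**2 - 4*4 - 3*(-4)) = 2 + (0*(-9))*(-1*16 - 16 + 12) = 2 + 0*(-16 - 16 + 12) = 2 + 0*(-20) = 2 + 0 = 2)
1/D = 1/2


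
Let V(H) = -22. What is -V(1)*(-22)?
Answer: -484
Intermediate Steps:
-V(1)*(-22) = -(-22)*(-22) = -1*484 = -484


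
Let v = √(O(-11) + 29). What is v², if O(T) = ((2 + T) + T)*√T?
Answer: 29 - 20*I*√11 ≈ 29.0 - 66.333*I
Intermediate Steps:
O(T) = √T*(2 + 2*T) (O(T) = (2 + 2*T)*√T = √T*(2 + 2*T))
v = √(29 - 20*I*√11) (v = √(2*√(-11)*(1 - 11) + 29) = √(2*(I*√11)*(-10) + 29) = √(-20*I*√11 + 29) = √(29 - 20*I*√11) ≈ 7.1202 - 4.658*I)
v² = (√(29 - 20*I*√11))² = 29 - 20*I*√11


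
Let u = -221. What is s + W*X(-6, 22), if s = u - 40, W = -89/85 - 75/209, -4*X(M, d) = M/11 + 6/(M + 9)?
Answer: -50903411/195415 ≈ -260.49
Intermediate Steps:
X(M, d) = -3/(2*(9 + M)) - M/44 (X(M, d) = -(M/11 + 6/(M + 9))/4 = -(M*(1/11) + 6/(9 + M))/4 = -(M/11 + 6/(9 + M))/4 = -(6/(9 + M) + M/11)/4 = -3/(2*(9 + M)) - M/44)
W = -24976/17765 (W = -89*1/85 - 75*1/209 = -89/85 - 75/209 = -24976/17765 ≈ -1.4059)
s = -261 (s = -221 - 40 = -261)
s + W*X(-6, 22) = -261 - 6244*(-66 - 1*(-6)**2 - 9*(-6))/(195415*(9 - 6)) = -261 - 6244*(-66 - 1*36 + 54)/(195415*3) = -261 - 6244*(-66 - 36 + 54)/(195415*3) = -261 - 6244*(-48)/(195415*3) = -261 - 24976/17765*(-4/11) = -261 + 99904/195415 = -50903411/195415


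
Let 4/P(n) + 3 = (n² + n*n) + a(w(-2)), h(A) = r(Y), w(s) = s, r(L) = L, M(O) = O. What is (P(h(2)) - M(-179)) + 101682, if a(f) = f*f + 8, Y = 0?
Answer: 916753/9 ≈ 1.0186e+5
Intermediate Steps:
h(A) = 0
a(f) = 8 + f² (a(f) = f² + 8 = 8 + f²)
P(n) = 4/(9 + 2*n²) (P(n) = 4/(-3 + ((n² + n*n) + (8 + (-2)²))) = 4/(-3 + ((n² + n²) + (8 + 4))) = 4/(-3 + (2*n² + 12)) = 4/(-3 + (12 + 2*n²)) = 4/(9 + 2*n²))
(P(h(2)) - M(-179)) + 101682 = (4/(9 + 2*0²) - 1*(-179)) + 101682 = (4/(9 + 2*0) + 179) + 101682 = (4/(9 + 0) + 179) + 101682 = (4/9 + 179) + 101682 = 1615/9 + 101682 = 916753/9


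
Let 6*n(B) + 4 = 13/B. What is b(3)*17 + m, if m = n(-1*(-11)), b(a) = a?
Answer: 3335/66 ≈ 50.530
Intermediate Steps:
n(B) = -⅔ + 13/(6*B) (n(B) = -⅔ + (13/B)/6 = -⅔ + 13/(6*B))
m = -31/66 (m = (13 - (-4)*(-11))/(6*((-1*(-11)))) = (⅙)*(13 - 4*11)/11 = (⅙)*(1/11)*(13 - 44) = (⅙)*(1/11)*(-31) = -31/66 ≈ -0.46970)
b(3)*17 + m = 3*17 - 31/66 = 51 - 31/66 = 3335/66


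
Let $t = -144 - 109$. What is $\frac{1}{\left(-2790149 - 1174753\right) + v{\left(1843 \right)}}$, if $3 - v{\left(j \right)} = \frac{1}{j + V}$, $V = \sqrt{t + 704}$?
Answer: $- \frac{13465582055845}{53389672834945093513} - \frac{\sqrt{451}}{53389672834945093513} \approx -2.5221 \cdot 10^{-7}$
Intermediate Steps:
$t = -253$
$V = \sqrt{451}$ ($V = \sqrt{-253 + 704} = \sqrt{451} \approx 21.237$)
$v{\left(j \right)} = 3 - \frac{1}{j + \sqrt{451}}$
$\frac{1}{\left(-2790149 - 1174753\right) + v{\left(1843 \right)}} = \frac{1}{\left(-2790149 - 1174753\right) + \frac{-1 + 3 \cdot 1843 + 3 \sqrt{451}}{1843 + \sqrt{451}}} = \frac{1}{\left(-2790149 - 1174753\right) + \frac{-1 + 5529 + 3 \sqrt{451}}{1843 + \sqrt{451}}} = \frac{1}{-3964902 + \frac{5528 + 3 \sqrt{451}}{1843 + \sqrt{451}}}$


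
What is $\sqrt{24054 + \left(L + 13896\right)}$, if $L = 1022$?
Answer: $2 \sqrt{9743} \approx 197.41$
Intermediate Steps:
$\sqrt{24054 + \left(L + 13896\right)} = \sqrt{24054 + \left(1022 + 13896\right)} = \sqrt{24054 + 14918} = \sqrt{38972} = 2 \sqrt{9743}$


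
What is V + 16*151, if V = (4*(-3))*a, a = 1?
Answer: 2404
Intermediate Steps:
V = -12 (V = (4*(-3))*1 = -12*1 = -12)
V + 16*151 = -12 + 16*151 = -12 + 2416 = 2404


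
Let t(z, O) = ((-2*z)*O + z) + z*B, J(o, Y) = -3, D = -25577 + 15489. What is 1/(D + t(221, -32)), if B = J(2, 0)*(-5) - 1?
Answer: 1/7371 ≈ 0.00013567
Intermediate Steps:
D = -10088
B = 14 (B = -3*(-5) - 1 = 15 - 1 = 14)
t(z, O) = 15*z - 2*O*z (t(z, O) = ((-2*z)*O + z) + z*14 = (-2*O*z + z) + 14*z = (z - 2*O*z) + 14*z = 15*z - 2*O*z)
1/(D + t(221, -32)) = 1/(-10088 + 221*(15 - 2*(-32))) = 1/(-10088 + 221*(15 + 64)) = 1/(-10088 + 221*79) = 1/(-10088 + 17459) = 1/7371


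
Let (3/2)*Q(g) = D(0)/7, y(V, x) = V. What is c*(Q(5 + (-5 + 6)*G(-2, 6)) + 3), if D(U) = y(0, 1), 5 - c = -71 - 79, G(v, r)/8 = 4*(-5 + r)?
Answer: 465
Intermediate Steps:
G(v, r) = -160 + 32*r (G(v, r) = 8*(4*(-5 + r)) = 8*(-20 + 4*r) = -160 + 32*r)
c = 155 (c = 5 - (-71 - 79) = 5 - 1*(-150) = 5 + 150 = 155)
D(U) = 0
Q(g) = 0 (Q(g) = 2*(0/7)/3 = 2*(0*(⅐))/3 = (⅔)*0 = 0)
c*(Q(5 + (-5 + 6)*G(-2, 6)) + 3) = 155*(0 + 3) = 155*3 = 465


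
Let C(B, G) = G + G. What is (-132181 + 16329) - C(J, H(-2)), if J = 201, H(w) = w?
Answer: -115848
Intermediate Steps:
C(B, G) = 2*G
(-132181 + 16329) - C(J, H(-2)) = (-132181 + 16329) - 2*(-2) = -115852 - 1*(-4) = -115852 + 4 = -115848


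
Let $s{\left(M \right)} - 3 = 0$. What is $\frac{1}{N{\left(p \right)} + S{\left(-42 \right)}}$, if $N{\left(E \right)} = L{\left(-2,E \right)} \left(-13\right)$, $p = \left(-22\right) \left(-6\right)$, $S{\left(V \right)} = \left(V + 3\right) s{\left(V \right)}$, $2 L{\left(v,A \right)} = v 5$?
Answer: $- \frac{1}{52} \approx -0.019231$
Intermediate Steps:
$s{\left(M \right)} = 3$ ($s{\left(M \right)} = 3 + 0 = 3$)
$L{\left(v,A \right)} = \frac{5 v}{2}$ ($L{\left(v,A \right)} = \frac{v 5}{2} = \frac{5 v}{2}$)
$S{\left(V \right)} = 9 + 3 V$ ($S{\left(V \right)} = \left(V + 3\right) 3 = \left(3 + V\right) 3 = 9 + 3 V$)
$p = 132$
$N{\left(E \right)} = 65$ ($N{\left(E \right)} = \frac{5}{2} \left(-2\right) \left(-13\right) = \left(-5\right) \left(-13\right) = 65$)
$\frac{1}{N{\left(p \right)} + S{\left(-42 \right)}} = \frac{1}{65 + \left(9 + 3 \left(-42\right)\right)} = \frac{1}{65 + \left(9 - 126\right)} = \frac{1}{65 - 117} = \frac{1}{-52} = - \frac{1}{52}$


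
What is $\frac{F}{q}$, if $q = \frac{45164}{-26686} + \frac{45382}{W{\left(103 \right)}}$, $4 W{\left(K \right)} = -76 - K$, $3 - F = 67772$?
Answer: $\frac{161859276293}{2426170282} \approx 66.714$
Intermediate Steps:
$F = -67769$ ($F = 3 - 67772 = -67769$)
$W{\left(K \right)} = -19 - \frac{K}{4}$ ($W{\left(K \right)} = \frac{-76 - K}{4} = -19 - \frac{K}{4}$)
$q = - \frac{2426170282}{2388397}$ ($q = \frac{45164}{-26686} + \frac{45382}{-19 - \frac{103}{4}} = 45164 \left(- \frac{1}{26686}\right) + \frac{45382}{-19 - \frac{103}{4}} = - \frac{22582}{13343} + \frac{45382}{- \frac{179}{4}} = - \frac{22582}{13343} + 45382 \left(- \frac{4}{179}\right) = - \frac{22582}{13343} - \frac{181528}{179} = - \frac{2426170282}{2388397} \approx -1015.8$)
$\frac{F}{q} = - \frac{67769}{- \frac{2426170282}{2388397}} = \left(-67769\right) \left(- \frac{2388397}{2426170282}\right) = \frac{161859276293}{2426170282}$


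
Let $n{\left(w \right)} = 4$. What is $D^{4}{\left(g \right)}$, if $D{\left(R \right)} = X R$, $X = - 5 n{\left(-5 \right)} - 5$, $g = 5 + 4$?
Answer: $2562890625$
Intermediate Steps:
$g = 9$
$X = -25$ ($X = \left(-5\right) 4 - 5 = -20 - 5 = -25$)
$D{\left(R \right)} = - 25 R$
$D^{4}{\left(g \right)} = \left(\left(-25\right) 9\right)^{4} = \left(-225\right)^{4} = 2562890625$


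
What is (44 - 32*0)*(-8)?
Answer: -352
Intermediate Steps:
(44 - 32*0)*(-8) = (44 + 0)*(-8) = 44*(-8) = -352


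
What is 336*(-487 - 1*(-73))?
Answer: -139104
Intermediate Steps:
336*(-487 - 1*(-73)) = 336*(-487 + 73) = 336*(-414) = -139104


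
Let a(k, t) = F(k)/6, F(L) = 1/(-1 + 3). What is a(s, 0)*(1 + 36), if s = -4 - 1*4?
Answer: 37/12 ≈ 3.0833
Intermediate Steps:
s = -8 (s = -4 - 4 = -8)
F(L) = ½ (F(L) = 1/2 = ½)
a(k, t) = 1/12 (a(k, t) = (½)/6 = (½)*(⅙) = 1/12)
a(s, 0)*(1 + 36) = (1 + 36)/12 = (1/12)*37 = 37/12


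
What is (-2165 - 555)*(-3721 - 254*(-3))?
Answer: 8048480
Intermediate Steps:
(-2165 - 555)*(-3721 - 254*(-3)) = -2720*(-3721 + 762) = -2720*(-2959) = 8048480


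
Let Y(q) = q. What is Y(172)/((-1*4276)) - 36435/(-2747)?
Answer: 38830894/2936543 ≈ 13.223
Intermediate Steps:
Y(172)/((-1*4276)) - 36435/(-2747) = 172/((-1*4276)) - 36435/(-2747) = 172/(-4276) - 36435*(-1/2747) = 172*(-1/4276) + 36435/2747 = -43/1069 + 36435/2747 = 38830894/2936543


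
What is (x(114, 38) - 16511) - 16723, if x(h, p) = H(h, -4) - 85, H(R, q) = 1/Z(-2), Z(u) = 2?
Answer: -66637/2 ≈ -33319.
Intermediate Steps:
H(R, q) = ½ (H(R, q) = 1/2 = ½)
x(h, p) = -169/2 (x(h, p) = ½ - 85 = -169/2)
(x(114, 38) - 16511) - 16723 = (-169/2 - 16511) - 16723 = -33191/2 - 16723 = -66637/2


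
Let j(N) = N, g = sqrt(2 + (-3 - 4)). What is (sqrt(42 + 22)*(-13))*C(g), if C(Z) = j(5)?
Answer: -520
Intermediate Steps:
g = I*sqrt(5) (g = sqrt(2 - 7) = sqrt(-5) = I*sqrt(5) ≈ 2.2361*I)
C(Z) = 5
(sqrt(42 + 22)*(-13))*C(g) = (sqrt(42 + 22)*(-13))*5 = (sqrt(64)*(-13))*5 = (8*(-13))*5 = -104*5 = -520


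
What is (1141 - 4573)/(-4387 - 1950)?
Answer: 3432/6337 ≈ 0.54158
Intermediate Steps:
(1141 - 4573)/(-4387 - 1950) = -3432/(-6337) = -3432*(-1/6337) = 3432/6337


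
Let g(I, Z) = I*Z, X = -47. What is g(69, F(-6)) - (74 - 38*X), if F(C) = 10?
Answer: -1170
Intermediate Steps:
g(69, F(-6)) - (74 - 38*X) = 69*10 - (74 - 38*(-47)) = 690 - (74 + 1786) = 690 - 1*1860 = 690 - 1860 = -1170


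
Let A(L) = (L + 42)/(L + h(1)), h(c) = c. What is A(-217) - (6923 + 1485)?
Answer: -1815953/216 ≈ -8407.2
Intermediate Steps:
A(L) = (42 + L)/(1 + L) (A(L) = (L + 42)/(L + 1) = (42 + L)/(1 + L))
A(-217) - (6923 + 1485) = (42 - 217)/(1 - 217) - (6923 + 1485) = -175/(-216) - 1*8408 = -1/216*(-175) - 8408 = 175/216 - 8408 = -1815953/216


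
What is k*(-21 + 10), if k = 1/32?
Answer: -11/32 ≈ -0.34375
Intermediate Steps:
k = 1/32 ≈ 0.031250
k*(-21 + 10) = (-21 + 10)/32 = (1/32)*(-11) = -11/32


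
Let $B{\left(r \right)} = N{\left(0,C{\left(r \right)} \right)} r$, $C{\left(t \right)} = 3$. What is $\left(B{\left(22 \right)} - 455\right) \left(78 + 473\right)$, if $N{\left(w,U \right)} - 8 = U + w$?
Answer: $-117363$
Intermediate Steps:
$N{\left(w,U \right)} = 8 + U + w$ ($N{\left(w,U \right)} = 8 + \left(U + w\right) = 8 + U + w$)
$B{\left(r \right)} = 11 r$ ($B{\left(r \right)} = \left(8 + 3 + 0\right) r = 11 r$)
$\left(B{\left(22 \right)} - 455\right) \left(78 + 473\right) = \left(11 \cdot 22 - 455\right) \left(78 + 473\right) = \left(242 - 455\right) 551 = \left(-213\right) 551 = -117363$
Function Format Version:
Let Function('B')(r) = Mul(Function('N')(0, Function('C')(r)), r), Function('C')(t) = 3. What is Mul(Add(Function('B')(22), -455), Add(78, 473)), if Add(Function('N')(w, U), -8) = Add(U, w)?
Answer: -117363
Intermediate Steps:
Function('N')(w, U) = Add(8, U, w) (Function('N')(w, U) = Add(8, Add(U, w)) = Add(8, U, w))
Function('B')(r) = Mul(11, r) (Function('B')(r) = Mul(Add(8, 3, 0), r) = Mul(11, r))
Mul(Add(Function('B')(22), -455), Add(78, 473)) = Mul(Add(Mul(11, 22), -455), Add(78, 473)) = Mul(Add(242, -455), 551) = Mul(-213, 551) = -117363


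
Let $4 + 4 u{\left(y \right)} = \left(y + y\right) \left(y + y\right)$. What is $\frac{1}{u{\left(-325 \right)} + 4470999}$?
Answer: $\frac{1}{4576623} \approx 2.185 \cdot 10^{-7}$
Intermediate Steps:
$u{\left(y \right)} = -1 + y^{2}$ ($u{\left(y \right)} = -1 + \frac{\left(y + y\right) \left(y + y\right)}{4} = -1 + \frac{2 y 2 y}{4} = -1 + \frac{4 y^{2}}{4} = -1 + y^{2}$)
$\frac{1}{u{\left(-325 \right)} + 4470999} = \frac{1}{\left(-1 + \left(-325\right)^{2}\right) + 4470999} = \frac{1}{\left(-1 + 105625\right) + 4470999} = \frac{1}{105624 + 4470999} = \frac{1}{4576623}$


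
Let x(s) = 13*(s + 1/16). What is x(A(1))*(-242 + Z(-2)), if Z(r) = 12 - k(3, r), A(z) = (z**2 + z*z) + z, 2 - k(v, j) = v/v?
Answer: -147147/16 ≈ -9196.7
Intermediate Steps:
k(v, j) = 1 (k(v, j) = 2 - v/v = 2 - 1*1 = 2 - 1 = 1)
A(z) = z + 2*z**2 (A(z) = (z**2 + z**2) + z = 2*z**2 + z = z + 2*z**2)
x(s) = 13/16 + 13*s (x(s) = 13*(s + 1/16) = 13*(1/16 + s) = 13/16 + 13*s)
Z(r) = 11 (Z(r) = 12 - 1*1 = 12 - 1 = 11)
x(A(1))*(-242 + Z(-2)) = (13/16 + 13*(1*(1 + 2*1)))*(-242 + 11) = (13/16 + 13*(1*(1 + 2)))*(-231) = (13/16 + 13*(1*3))*(-231) = (13/16 + 13*3)*(-231) = (13/16 + 39)*(-231) = (637/16)*(-231) = -147147/16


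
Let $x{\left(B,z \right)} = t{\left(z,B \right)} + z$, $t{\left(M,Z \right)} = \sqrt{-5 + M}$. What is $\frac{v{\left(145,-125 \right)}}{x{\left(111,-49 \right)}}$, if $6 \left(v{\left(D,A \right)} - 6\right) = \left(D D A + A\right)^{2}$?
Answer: $- \frac{169238602532132}{7365} - \frac{3453849031268 i \sqrt{6}}{2455} \approx -2.2979 \cdot 10^{10} - 3.4461 \cdot 10^{9} i$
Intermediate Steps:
$x{\left(B,z \right)} = z + \sqrt{-5 + z}$ ($x{\left(B,z \right)} = \sqrt{-5 + z} + z = z + \sqrt{-5 + z}$)
$v{\left(D,A \right)} = 6 + \frac{\left(A + A D^{2}\right)^{2}}{6}$ ($v{\left(D,A \right)} = 6 + \frac{\left(D D A + A\right)^{2}}{6} = 6 + \frac{\left(D^{2} A + A\right)^{2}}{6} = 6 + \frac{\left(A D^{2} + A\right)^{2}}{6} = 6 + \frac{\left(A + A D^{2}\right)^{2}}{6}$)
$\frac{v{\left(145,-125 \right)}}{x{\left(111,-49 \right)}} = \frac{6 + \frac{\left(-125\right)^{2} \left(1 + 145^{2}\right)^{2}}{6}}{-49 + \sqrt{-5 - 49}} = \frac{6 + \frac{1}{6} \cdot 15625 \left(1 + 21025\right)^{2}}{-49 + \sqrt{-54}} = \frac{6 + \frac{1}{6} \cdot 15625 \cdot 21026^{2}}{-49 + 3 i \sqrt{6}} = \frac{6 + \frac{1}{6} \cdot 15625 \cdot 442092676}{-49 + 3 i \sqrt{6}} = \frac{6 + \frac{3453849031250}{3}}{-49 + 3 i \sqrt{6}} = \frac{3453849031268}{3 \left(-49 + 3 i \sqrt{6}\right)}$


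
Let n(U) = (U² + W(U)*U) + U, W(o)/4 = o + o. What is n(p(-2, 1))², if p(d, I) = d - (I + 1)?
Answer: 19600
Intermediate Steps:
p(d, I) = -1 + d - I (p(d, I) = d - (1 + I) = d + (-1 - I) = -1 + d - I)
W(o) = 8*o (W(o) = 4*(o + o) = 4*(2*o) = 8*o)
n(U) = U + 9*U² (n(U) = (U² + (8*U)*U) + U = (U² + 8*U²) + U = 9*U² + U = U + 9*U²)
n(p(-2, 1))² = ((-1 - 2 - 1*1)*(1 + 9*(-1 - 2 - 1*1)))² = ((-1 - 2 - 1)*(1 + 9*(-1 - 2 - 1)))² = (-4*(1 + 9*(-4)))² = (-4*(1 - 36))² = (-4*(-35))² = 140² = 19600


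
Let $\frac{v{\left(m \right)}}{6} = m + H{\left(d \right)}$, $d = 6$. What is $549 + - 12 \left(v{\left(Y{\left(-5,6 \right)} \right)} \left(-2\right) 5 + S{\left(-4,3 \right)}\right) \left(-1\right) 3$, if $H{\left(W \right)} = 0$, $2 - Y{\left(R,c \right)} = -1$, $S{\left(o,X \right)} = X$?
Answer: $-5823$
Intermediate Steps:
$Y{\left(R,c \right)} = 3$ ($Y{\left(R,c \right)} = 2 - -1 = 2 + 1 = 3$)
$v{\left(m \right)} = 6 m$ ($v{\left(m \right)} = 6 \left(m + 0\right) = 6 m$)
$549 + - 12 \left(v{\left(Y{\left(-5,6 \right)} \right)} \left(-2\right) 5 + S{\left(-4,3 \right)}\right) \left(-1\right) 3 = 549 + - 12 \left(6 \cdot 3 \left(-2\right) 5 + 3\right) \left(-1\right) 3 = 549 + - 12 \left(18 \left(-2\right) 5 + 3\right) \left(-1\right) 3 = 549 + - 12 \left(\left(-36\right) 5 + 3\right) \left(-1\right) 3 = 549 + - 12 \left(-180 + 3\right) \left(-1\right) 3 = 549 + - 12 \left(\left(-177\right) \left(-1\right)\right) 3 = 549 + \left(-12\right) 177 \cdot 3 = 549 - 6372 = -5823$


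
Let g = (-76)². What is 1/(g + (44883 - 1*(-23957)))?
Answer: 1/74616 ≈ 1.3402e-5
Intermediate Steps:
g = 5776
1/(g + (44883 - 1*(-23957))) = 1/(5776 + (44883 - 1*(-23957))) = 1/(5776 + (44883 + 23957)) = 1/(5776 + 68840) = 1/74616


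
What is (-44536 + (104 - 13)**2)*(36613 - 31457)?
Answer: -186930780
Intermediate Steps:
(-44536 + (104 - 13)**2)*(36613 - 31457) = (-44536 + 91**2)*5156 = (-44536 + 8281)*5156 = -36255*5156 = -186930780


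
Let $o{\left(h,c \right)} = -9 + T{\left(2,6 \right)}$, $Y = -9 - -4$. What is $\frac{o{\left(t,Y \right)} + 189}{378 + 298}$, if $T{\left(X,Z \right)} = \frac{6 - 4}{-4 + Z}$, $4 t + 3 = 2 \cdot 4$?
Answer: $\frac{181}{676} \approx 0.26775$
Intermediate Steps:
$t = \frac{5}{4}$ ($t = - \frac{3}{4} + \frac{2 \cdot 4}{4} = - \frac{3}{4} + \frac{1}{4} \cdot 8 = - \frac{3}{4} + 2 = \frac{5}{4} \approx 1.25$)
$T{\left(X,Z \right)} = \frac{2}{-4 + Z}$
$Y = -5$ ($Y = -9 + 4 = -5$)
$o{\left(h,c \right)} = -8$ ($o{\left(h,c \right)} = -9 + \frac{2}{-4 + 6} = -9 + \frac{2}{2} = -9 + 2 \cdot \frac{1}{2} = -9 + 1 = -8$)
$\frac{o{\left(t,Y \right)} + 189}{378 + 298} = \frac{-8 + 189}{378 + 298} = \frac{181}{676}$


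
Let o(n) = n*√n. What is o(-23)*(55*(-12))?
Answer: 15180*I*√23 ≈ 72801.0*I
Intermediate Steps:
o(n) = n^(3/2)
o(-23)*(55*(-12)) = (-23)^(3/2)*(55*(-12)) = -23*I*√23*(-660) = 15180*I*√23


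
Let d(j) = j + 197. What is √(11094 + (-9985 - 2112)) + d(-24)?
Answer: 173 + I*√1003 ≈ 173.0 + 31.67*I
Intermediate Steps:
d(j) = 197 + j
√(11094 + (-9985 - 2112)) + d(-24) = √(11094 + (-9985 - 2112)) + (197 - 24) = √(11094 - 12097) + 173 = √(-1003) + 173 = I*√1003 + 173 = 173 + I*√1003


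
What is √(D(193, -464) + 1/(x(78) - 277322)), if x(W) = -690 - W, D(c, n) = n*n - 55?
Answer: √16645457846814010/278090 ≈ 463.94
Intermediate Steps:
D(c, n) = -55 + n² (D(c, n) = n² - 55 = -55 + n²)
√(D(193, -464) + 1/(x(78) - 277322)) = √((-55 + (-464)²) + 1/((-690 - 1*78) - 277322)) = √((-55 + 215296) + 1/((-690 - 78) - 277322)) = √(215241 + 1/(-768 - 277322)) = √(215241 + 1/(-278090)) = √(215241 - 1/278090) = √(59856369689/278090) = √16645457846814010/278090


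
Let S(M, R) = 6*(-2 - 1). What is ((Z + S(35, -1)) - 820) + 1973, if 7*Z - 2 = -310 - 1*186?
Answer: 7451/7 ≈ 1064.4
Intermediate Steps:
S(M, R) = -18 (S(M, R) = 6*(-3) = -18)
Z = -494/7 (Z = 2/7 + (-310 - 1*186)/7 = 2/7 + (-310 - 186)/7 = 2/7 + (⅐)*(-496) = 2/7 - 496/7 = -494/7 ≈ -70.571)
((Z + S(35, -1)) - 820) + 1973 = ((-494/7 - 18) - 820) + 1973 = (-620/7 - 820) + 1973 = -6360/7 + 1973 = 7451/7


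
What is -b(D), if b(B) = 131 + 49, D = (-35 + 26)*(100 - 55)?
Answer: -180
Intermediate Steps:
D = -405 (D = -9*45 = -405)
b(B) = 180
-b(D) = -1*180 = -180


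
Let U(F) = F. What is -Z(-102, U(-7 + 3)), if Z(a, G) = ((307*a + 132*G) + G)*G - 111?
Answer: -127273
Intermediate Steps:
Z(a, G) = -111 + G*(133*G + 307*a) (Z(a, G) = ((132*G + 307*a) + G)*G - 111 = (133*G + 307*a)*G - 111 = G*(133*G + 307*a) - 111 = -111 + G*(133*G + 307*a))
-Z(-102, U(-7 + 3)) = -(-111 + 133*(-7 + 3)**2 + 307*(-7 + 3)*(-102)) = -(-111 + 133*(-4)**2 + 307*(-4)*(-102)) = -(-111 + 133*16 + 125256) = -(-111 + 2128 + 125256) = -1*127273 = -127273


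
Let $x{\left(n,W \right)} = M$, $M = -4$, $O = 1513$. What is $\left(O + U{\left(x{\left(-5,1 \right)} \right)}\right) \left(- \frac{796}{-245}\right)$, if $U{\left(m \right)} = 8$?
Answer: $\frac{1210716}{245} \approx 4941.7$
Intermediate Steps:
$x{\left(n,W \right)} = -4$
$\left(O + U{\left(x{\left(-5,1 \right)} \right)}\right) \left(- \frac{796}{-245}\right) = \left(1513 + 8\right) \left(- \frac{796}{-245}\right) = 1521 \left(\left(-796\right) \left(- \frac{1}{245}\right)\right) = 1521 \cdot \frac{796}{245} = \frac{1210716}{245}$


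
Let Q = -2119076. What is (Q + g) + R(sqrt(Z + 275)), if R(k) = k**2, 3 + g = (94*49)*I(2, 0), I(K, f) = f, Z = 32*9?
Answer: -2118516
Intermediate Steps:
Z = 288
g = -3 (g = -3 + (94*49)*0 = -3 + 4606*0 = -3 + 0 = -3)
(Q + g) + R(sqrt(Z + 275)) = (-2119076 - 3) + (sqrt(288 + 275))**2 = -2119079 + (sqrt(563))**2 = -2119079 + 563 = -2118516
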